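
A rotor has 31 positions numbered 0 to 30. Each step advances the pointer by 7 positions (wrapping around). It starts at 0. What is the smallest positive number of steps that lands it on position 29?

7⁻¹ ≡ 9 (mod 31) because 7·9 = 63 = 2·31 + 1.
Multiplying both sides by 9: x ≡ 9·29 = 261 ≡ 13 (mod 31).
Check: 7·13 = 91 = 2·31 + 29.

13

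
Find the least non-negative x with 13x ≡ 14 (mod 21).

13⁻¹ ≡ 13 (mod 21) because 13·13 = 169 = 8·21 + 1.
So x ≡ 13·14 = 182 ≡ 14 (mod 21).

14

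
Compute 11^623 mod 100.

By repeated squaring mod 100: 11^1≡11, 11^2≡21, 11^4≡41, 11^8≡81, 11^16≡61, 11^32≡21, 11^64≡41, 11^128≡81, 11^256≡61, 11^512≡21.
623 = 1 + 2 + 4 + 8 + 32 + 64 + 512, so 11^623 ≡ 11·21·41·81·21·41·21 ≡ 31 (mod 100).

31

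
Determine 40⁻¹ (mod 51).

37

40·37 = 1480 = 29·51 + 1, so 40⁻¹ ≡ 37 (mod 51).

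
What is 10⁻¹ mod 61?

10·55 = 550 = 9·61 + 1, so 10⁻¹ ≡ 55 (mod 61).

55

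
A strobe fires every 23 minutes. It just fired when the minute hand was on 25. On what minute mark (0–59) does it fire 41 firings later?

41·23 = 943.
Dividing 943 by 60 gives quotient 15 and remainder 43.
(25 + 43) mod 60 = 8.

8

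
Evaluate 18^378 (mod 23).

4

Successive squares of 18 mod 23: 18^1≡18, 18^2≡2, 18^4≡4, 18^8≡16, 18^16≡3, 18^32≡9, 18^64≡12, 18^128≡6, 18^256≡13.
378 = 2 + 8 + 16 + 32 + 64 + 256, so 18^378 ≡ 2·16·3·9·12·13 ≡ 4 (mod 23).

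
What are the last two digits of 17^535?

Successive squares of 17 mod 100: 17^1≡17, 17^2≡89, 17^4≡21, 17^8≡41, 17^16≡81, 17^32≡61, 17^64≡21, 17^128≡41, 17^256≡81, 17^512≡61.
Since 535 = 1 + 2 + 4 + 16 + 512 in binary, 17^535 ≡ 17·89·21·81·61 ≡ 93 (mod 100).

93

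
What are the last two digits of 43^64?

01

Square-and-reduce mod 100: 43^1≡43, 43^2≡49, 43^4≡1, 43^8≡1, 43^16≡1, 43^32≡1, 43^64≡1.
Since 64 = 64 in binary, 43^64 ≡ 1 ≡ 1 (mod 100).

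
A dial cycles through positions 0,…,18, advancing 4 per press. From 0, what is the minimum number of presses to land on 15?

18

4⁻¹ ≡ 5 (mod 19) because 4·5 = 20 = 1·19 + 1.
So x ≡ 5·15 = 75 ≡ 18 (mod 19).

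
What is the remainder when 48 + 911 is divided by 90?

59

911 mod 90 = 11 (since 10·90 = 900).
(48 + 11) mod 90 = 59.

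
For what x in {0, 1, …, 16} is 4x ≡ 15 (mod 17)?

4⁻¹ ≡ 13 (mod 17) because 4·13 = 52 = 3·17 + 1.
Multiplying both sides by 13: x ≡ 13·15 = 195 ≡ 8 (mod 17).
Check: 4·8 = 32 = 1·17 + 15.

8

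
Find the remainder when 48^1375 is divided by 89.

52

Successive squares of 48 mod 89: 48^1≡48, 48^2≡79, 48^4≡11, 48^8≡32, 48^16≡45, 48^32≡67, 48^64≡39, 48^128≡8, 48^256≡64, 48^512≡2, 48^1024≡4.
Since 1375 = 1 + 2 + 4 + 8 + 16 + 64 + 256 + 1024 in binary, 48^1375 ≡ 48·79·11·32·45·39·64·4 ≡ 52 (mod 89).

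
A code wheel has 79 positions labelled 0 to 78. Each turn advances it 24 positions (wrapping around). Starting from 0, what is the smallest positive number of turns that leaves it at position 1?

56

24·56 = 1344 = 17·79 + 1, so 24⁻¹ ≡ 56 (mod 79).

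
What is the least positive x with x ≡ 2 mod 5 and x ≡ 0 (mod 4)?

x ≡ 0 (mod 4) gives x ∈ {0, 4, 8, 12}.
The first of these with x mod 5 = 2 is 12.

12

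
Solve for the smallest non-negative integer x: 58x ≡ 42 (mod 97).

81

The inverse of 58 mod 97 is 92 (since 58·92 = 5336 ≡ 1).
Multiplying both sides by 92: x ≡ 92·42 = 3864 ≡ 81 (mod 97).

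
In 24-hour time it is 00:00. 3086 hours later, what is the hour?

3086 − 128·24 = 14, so 3086 ≡ 14 (mod 24).
(0 + 14) mod 24 = 14.

14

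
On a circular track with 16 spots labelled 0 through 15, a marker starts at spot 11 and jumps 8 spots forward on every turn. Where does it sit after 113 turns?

3

113·8 = 904.
904 − 56·16 = 8, so 904 ≡ 8 (mod 16).
(11 + 8) mod 16 = 3.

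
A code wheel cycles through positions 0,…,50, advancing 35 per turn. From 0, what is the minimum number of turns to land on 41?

7

The inverse of 35 mod 51 is 35 (since 35·35 = 1225 ≡ 1).
So x ≡ 35·41 = 1435 ≡ 7 (mod 51).
Check: 35·7 = 245 = 4·51 + 41.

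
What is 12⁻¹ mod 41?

12·24 = 288 = 7·41 + 1, so 12⁻¹ ≡ 24 (mod 41).

24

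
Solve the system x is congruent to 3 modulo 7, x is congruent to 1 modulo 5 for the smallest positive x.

x ≡ 1 (mod 5) gives x ∈ {1, 6, 11, 16, 21, 26, 31}.
The first of these with x mod 7 = 3 is 31.

31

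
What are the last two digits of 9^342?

81

Successive squares of 9 mod 100: 9^1≡9, 9^2≡81, 9^4≡61, 9^8≡21, 9^16≡41, 9^32≡81, 9^64≡61, 9^128≡21, 9^256≡41.
Since 342 = 2 + 4 + 16 + 64 + 256 in binary, 9^342 ≡ 81·61·41·61·41 ≡ 81 (mod 100).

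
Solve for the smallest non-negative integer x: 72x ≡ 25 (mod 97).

96

The inverse of 72 mod 97 is 31 (since 72·31 = 2232 ≡ 1).
Multiplying both sides by 31: x ≡ 31·25 = 775 ≡ 96 (mod 97).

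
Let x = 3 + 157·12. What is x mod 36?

15

157·12 = 1884.
Dividing 1884 by 36 gives quotient 52 and remainder 12.
(3 + 12) mod 36 = 15.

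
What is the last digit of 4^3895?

4

The units digit of 4^n cycles with period 2: 4, 6, …
3895 leaves remainder 1 on division by 2, so 4^3895 ends in 4.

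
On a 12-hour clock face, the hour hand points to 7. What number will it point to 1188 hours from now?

7

1188 − 99·12 = 0, so 1188 ≡ 0 (mod 12).
7 + 0 → 7 on a 12-hour dial.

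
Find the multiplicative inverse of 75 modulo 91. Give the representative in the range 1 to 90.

75·17 = 1275 = 14·91 + 1, so 75⁻¹ ≡ 17 (mod 91).

17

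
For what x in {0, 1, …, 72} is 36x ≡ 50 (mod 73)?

46

36⁻¹ ≡ 71 (mod 73) because 36·71 = 2556 = 35·73 + 1.
So x ≡ 71·50 = 3550 ≡ 46 (mod 73).
Check: 36·46 = 1656 = 22·73 + 50.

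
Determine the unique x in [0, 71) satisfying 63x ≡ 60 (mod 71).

28

The inverse of 63 mod 71 is 62 (since 63·62 = 3906 ≡ 1).
So x ≡ 62·60 = 3720 ≡ 28 (mod 71).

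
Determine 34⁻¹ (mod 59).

59 = 1·34 + 25
34 = 1·25 + 9
25 = 2·9 + 7
9 = 1·7 + 2
7 = 3·2 + 1
2 = 2·1 + 0
Back-substituting gives 34·33 ≡ 1 (mod 59).

33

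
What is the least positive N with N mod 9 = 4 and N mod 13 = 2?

67

x ≡ 4 (mod 9) gives x ∈ {4, 13, 22, 31, 40, 49, 58, 67}.
The first of these with x mod 13 = 2 is 67.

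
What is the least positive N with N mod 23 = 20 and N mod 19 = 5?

43

x ≡ 5 (mod 19) gives x ∈ {5, 24, 43}.
The first of these with x mod 23 = 20 is 43.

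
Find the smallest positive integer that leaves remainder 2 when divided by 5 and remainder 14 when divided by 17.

x ≡ 2 (mod 5) gives x ∈ {2, 7, 12, 17, 22, 27, 32, 37, …}.
The first of these with x mod 17 = 14 is 82.

82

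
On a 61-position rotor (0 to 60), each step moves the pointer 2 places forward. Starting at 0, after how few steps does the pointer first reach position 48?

24

2⁻¹ ≡ 31 (mod 61) because 2·31 = 62 = 1·61 + 1.
Multiplying both sides by 31: x ≡ 31·48 = 1488 ≡ 24 (mod 61).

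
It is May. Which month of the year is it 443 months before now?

June

443 mod 12 = 11 (since 36·12 = 432).
May − 11 months → June.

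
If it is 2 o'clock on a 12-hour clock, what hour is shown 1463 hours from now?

1

1463 mod 12 = 11 (since 121·12 = 1452).
2 + 11 → 1 on a 12-hour dial.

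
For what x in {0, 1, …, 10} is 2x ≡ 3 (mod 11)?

7

2⁻¹ ≡ 6 (mod 11) because 2·6 = 12 = 1·11 + 1.
Multiplying both sides by 6: x ≡ 6·3 = 18 ≡ 7 (mod 11).
Check: 2·7 = 14 = 1·11 + 3.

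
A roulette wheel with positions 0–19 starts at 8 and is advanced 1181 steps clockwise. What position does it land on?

9

1181 mod 20 = 1 (since 59·20 = 1180).
(8 + 1) mod 20 = 9.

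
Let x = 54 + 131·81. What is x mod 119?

74

131·81 = 10611.
10611 mod 119 = 20 (since 89·119 = 10591).
(54 + 20) mod 119 = 74.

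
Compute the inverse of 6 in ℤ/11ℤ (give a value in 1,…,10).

11 = 1·6 + 5
6 = 1·5 + 1
5 = 5·1 + 0
Back-substituting gives 6·2 ≡ 1 (mod 11).

2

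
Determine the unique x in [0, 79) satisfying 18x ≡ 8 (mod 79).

18⁻¹ ≡ 22 (mod 79) because 18·22 = 396 = 5·79 + 1.
So x ≡ 22·8 = 176 ≡ 18 (mod 79).
Check: 18·18 = 324 = 4·79 + 8.

18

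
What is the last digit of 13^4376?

Last digits of 3^n: 3, 9, 7, 1 (period 4).
4376 leaves remainder 0 on division by 4, so 13^4376 ends in 1.

1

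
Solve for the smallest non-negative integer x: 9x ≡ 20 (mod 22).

12

The inverse of 9 mod 22 is 5 (since 9·5 = 45 ≡ 1).
So x ≡ 5·20 = 100 ≡ 12 (mod 22).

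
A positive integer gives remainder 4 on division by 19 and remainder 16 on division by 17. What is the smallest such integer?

x ≡ 16 (mod 17) gives x ∈ {16, 33, 50, 67, 84, 101, 118}.
The first of these with x mod 19 = 4 is 118.

118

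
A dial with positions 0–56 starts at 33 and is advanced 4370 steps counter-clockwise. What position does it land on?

52

4370 = 76·57 + 38, so 4370 mod 57 = 38.
(33 − 38) mod 57 = 52.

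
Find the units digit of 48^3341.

Last digits of 8^n: 8, 4, 2, 6 (period 4).
3341 leaves remainder 1 on division by 4, so 48^3341 ends in 8.

8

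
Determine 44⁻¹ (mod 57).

35

57 = 1·44 + 13
44 = 3·13 + 5
13 = 2·5 + 3
5 = 1·3 + 2
3 = 1·2 + 1
2 = 2·1 + 0
Back-substituting gives 44·35 ≡ 1 (mod 57).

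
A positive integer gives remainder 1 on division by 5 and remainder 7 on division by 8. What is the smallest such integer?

31

x ≡ 1 (mod 5) gives x ∈ {1, 6, 11, 16, 21, 26, 31}.
The first of these with x mod 8 = 7 is 31.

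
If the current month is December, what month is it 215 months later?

215 mod 12 = 11 (since 17·12 = 204).
December + 11 months → November.

November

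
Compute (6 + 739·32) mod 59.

54

739·32 = 23648.
23648 − 400·59 = 48, so 23648 ≡ 48 (mod 59).
(6 + 48) mod 59 = 54.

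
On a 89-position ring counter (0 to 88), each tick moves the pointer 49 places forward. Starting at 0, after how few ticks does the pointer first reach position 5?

49⁻¹ ≡ 20 (mod 89) because 49·20 = 980 = 11·89 + 1.
So x ≡ 20·5 = 100 ≡ 11 (mod 89).
Check: 49·11 = 539 = 6·89 + 5.

11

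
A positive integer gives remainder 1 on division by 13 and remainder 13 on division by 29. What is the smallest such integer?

Since 29·9 ≡ 1 (mod 13), take x = 13 + 29·((1−13)·9 mod 13) = 13 + 29·9 = 274.
Check: 274 mod 13 = 1, 274 mod 29 = 13.

274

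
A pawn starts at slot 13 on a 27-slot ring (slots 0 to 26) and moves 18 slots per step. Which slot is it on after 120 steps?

13

120·18 = 2160.
2160 mod 27 = 0 (since 80·27 = 2160).
(13 + 0) mod 27 = 13.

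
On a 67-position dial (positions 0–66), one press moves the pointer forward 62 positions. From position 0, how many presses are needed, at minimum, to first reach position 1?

40

67 = 1·62 + 5
62 = 12·5 + 2
5 = 2·2 + 1
2 = 2·1 + 0
Back-substituting gives 62·40 ≡ 1 (mod 67).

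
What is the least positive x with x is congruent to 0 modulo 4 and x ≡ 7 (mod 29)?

36

x ≡ 0 (mod 4) gives x ∈ {0, 4, 8, 12, 16, 20, 24, 28, …}.
The first of these with x mod 29 = 7 is 36.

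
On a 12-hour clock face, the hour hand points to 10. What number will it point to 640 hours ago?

6

640 mod 12 = 4 (since 53·12 = 636).
10 − 4 → 6 on a 12-hour dial.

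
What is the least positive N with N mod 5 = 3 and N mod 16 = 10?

58

Since 16·1 ≡ 1 (mod 5), take x = 10 + 16·((3−10)·1 mod 5) = 10 + 16·3 = 58.
Check: 58 mod 5 = 3, 58 mod 16 = 10.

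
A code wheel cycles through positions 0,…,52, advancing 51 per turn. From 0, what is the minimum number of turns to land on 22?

42

The inverse of 51 mod 53 is 26 (since 51·26 = 1326 ≡ 1).
So x ≡ 26·22 = 572 ≡ 42 (mod 53).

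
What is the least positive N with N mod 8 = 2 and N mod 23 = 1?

Since 23·7 ≡ 1 (mod 8), take x = 1 + 23·((2−1)·7 mod 8) = 1 + 23·7 = 162.
Check: 162 mod 8 = 2, 162 mod 23 = 1.

162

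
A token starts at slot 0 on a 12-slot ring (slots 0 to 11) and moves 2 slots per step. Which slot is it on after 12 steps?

12·2 = 24.
24 mod 12 = 0 (since 2·12 = 24).
(0 + 0) mod 12 = 0.

0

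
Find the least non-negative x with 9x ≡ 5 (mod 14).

The inverse of 9 mod 14 is 11 (since 9·11 = 99 ≡ 1).
Multiplying both sides by 11: x ≡ 11·5 = 55 ≡ 13 (mod 14).

13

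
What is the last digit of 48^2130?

Powers of 8 mod 10 repeat with period 4: 8, 4, 2, 6.
2130 leaves remainder 2 on division by 4, so 48^2130 ends in 4.

4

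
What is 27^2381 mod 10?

7

The units digit of 27^n cycles with period 4: 7, 9, 3, 1, …
2381 mod 4 = 1, so the last digit matches 7^1 = 7.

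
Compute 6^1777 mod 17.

Square-and-reduce mod 17: 6^1≡6, 6^2≡2, 6^4≡4, 6^8≡16, 6^16≡1, 6^32≡1, 6^64≡1, 6^128≡1, 6^256≡1, 6^512≡1, 6^1024≡1.
1777 = 1 + 16 + 32 + 64 + 128 + 512 + 1024, so 6^1777 ≡ 6·1·1·1·1·1·1 ≡ 6 (mod 17).

6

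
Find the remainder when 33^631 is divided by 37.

Square-and-reduce mod 37: 33^1≡33, 33^2≡16, 33^4≡34, 33^8≡9, 33^16≡7, 33^32≡12, 33^64≡33, 33^128≡16, 33^256≡34, 33^512≡9.
631 = 1 + 2 + 4 + 16 + 32 + 64 + 512, so 33^631 ≡ 33·16·34·7·12·33·9 ≡ 33 (mod 37).

33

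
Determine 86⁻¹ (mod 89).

89 = 1·86 + 3
86 = 28·3 + 2
3 = 1·2 + 1
2 = 2·1 + 0
Back-substituting gives 86·59 ≡ 1 (mod 89).

59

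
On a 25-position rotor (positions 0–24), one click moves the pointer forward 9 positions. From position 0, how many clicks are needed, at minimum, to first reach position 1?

14

25 = 2·9 + 7
9 = 1·7 + 2
7 = 3·2 + 1
2 = 2·1 + 0
Back-substituting gives 9·14 ≡ 1 (mod 25).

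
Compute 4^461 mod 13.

10

Successive squares of 4 mod 13: 4^1≡4, 4^2≡3, 4^4≡9, 4^8≡3, 4^16≡9, 4^32≡3, 4^64≡9, 4^128≡3, 4^256≡9.
461 = 1 + 4 + 8 + 64 + 128 + 256, so 4^461 ≡ 4·9·3·9·3·9 ≡ 10 (mod 13).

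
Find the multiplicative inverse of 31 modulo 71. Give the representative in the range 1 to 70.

55

71 = 2·31 + 9
31 = 3·9 + 4
9 = 2·4 + 1
4 = 4·1 + 0
Back-substituting gives 31·55 ≡ 1 (mod 71).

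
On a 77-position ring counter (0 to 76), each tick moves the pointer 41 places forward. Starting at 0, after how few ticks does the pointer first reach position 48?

41⁻¹ ≡ 62 (mod 77) because 41·62 = 2542 = 33·77 + 1.
So x ≡ 62·48 = 2976 ≡ 50 (mod 77).

50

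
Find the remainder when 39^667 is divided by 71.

Square-and-reduce mod 71: 39^1≡39, 39^2≡30, 39^4≡48, 39^8≡32, 39^16≡30, 39^32≡48, 39^64≡32, 39^128≡30, 39^256≡48, 39^512≡32.
667 = 1 + 2 + 8 + 16 + 128 + 512, so 39^667 ≡ 39·30·32·30·30·32 ≡ 41 (mod 71).

41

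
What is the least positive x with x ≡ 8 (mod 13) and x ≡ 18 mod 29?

x ≡ 8 (mod 13) gives x ∈ {8, 21, 34, 47}.
The first of these with x mod 29 = 18 is 47.

47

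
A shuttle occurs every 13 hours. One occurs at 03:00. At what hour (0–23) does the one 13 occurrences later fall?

4

13·13 = 169.
169 mod 24 = 1 (since 7·24 = 168).
(3 + 1) mod 24 = 4.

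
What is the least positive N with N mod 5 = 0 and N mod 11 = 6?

50

x ≡ 0 (mod 5) gives x ∈ {0, 5, 10, 15, 20, 25, 30, 35, …}.
The first of these with x mod 11 = 6 is 50.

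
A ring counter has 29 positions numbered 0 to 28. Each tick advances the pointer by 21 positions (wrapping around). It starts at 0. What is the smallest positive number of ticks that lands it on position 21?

1

The inverse of 21 mod 29 is 18 (since 21·18 = 378 ≡ 1).
So x ≡ 18·21 = 378 ≡ 1 (mod 29).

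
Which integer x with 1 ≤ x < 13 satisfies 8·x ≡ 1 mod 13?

5

13 = 1·8 + 5
8 = 1·5 + 3
5 = 1·3 + 2
3 = 1·2 + 1
2 = 2·1 + 0
Back-substituting gives 8·5 ≡ 1 (mod 13).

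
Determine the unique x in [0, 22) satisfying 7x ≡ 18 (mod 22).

12

The inverse of 7 mod 22 is 19 (since 7·19 = 133 ≡ 1).
So x ≡ 19·18 = 342 ≡ 12 (mod 22).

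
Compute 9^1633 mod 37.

Successive squares of 9 mod 37: 9^1≡9, 9^2≡7, 9^4≡12, 9^8≡33, 9^16≡16, 9^32≡34, 9^64≡9, 9^128≡7, 9^256≡12, 9^512≡33, 9^1024≡16.
Since 1633 = 1 + 32 + 64 + 512 + 1024 in binary, 9^1633 ≡ 9·34·9·33·16 ≡ 12 (mod 37).

12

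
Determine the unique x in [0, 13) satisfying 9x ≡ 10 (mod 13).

The inverse of 9 mod 13 is 3 (since 9·3 = 27 ≡ 1).
Multiplying both sides by 3: x ≡ 3·10 = 30 ≡ 4 (mod 13).

4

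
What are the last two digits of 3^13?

23

Successive squares of 3 mod 100: 3^1≡3, 3^2≡9, 3^4≡81, 3^8≡61.
13 = 1 + 4 + 8, so 3^13 ≡ 3·81·61 ≡ 23 (mod 100).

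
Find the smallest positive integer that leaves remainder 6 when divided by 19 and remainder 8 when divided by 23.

215

x ≡ 6 (mod 19) gives x ∈ {6, 25, 44, 63, 82, 101, 120, 139, …}.
The first of these with x mod 23 = 8 is 215.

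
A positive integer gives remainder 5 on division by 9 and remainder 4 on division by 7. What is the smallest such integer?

x ≡ 4 (mod 7) gives x ∈ {4, 11, 18, 25, 32}.
The first of these with x mod 9 = 5 is 32.

32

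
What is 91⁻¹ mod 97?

16

97 = 1·91 + 6
91 = 15·6 + 1
6 = 6·1 + 0
Back-substituting gives 91·16 ≡ 1 (mod 97).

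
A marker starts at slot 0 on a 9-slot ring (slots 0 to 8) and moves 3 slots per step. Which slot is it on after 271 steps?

271·3 = 813.
Dividing 813 by 9 gives quotient 90 and remainder 3.
(0 + 3) mod 9 = 3.

3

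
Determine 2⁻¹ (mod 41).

2·21 = 42 = 1·41 + 1, so 2⁻¹ ≡ 21 (mod 41).

21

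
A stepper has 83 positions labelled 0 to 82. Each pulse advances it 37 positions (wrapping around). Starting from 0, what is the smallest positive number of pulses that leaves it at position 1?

9

37·9 = 333 = 4·83 + 1, so 37⁻¹ ≡ 9 (mod 83).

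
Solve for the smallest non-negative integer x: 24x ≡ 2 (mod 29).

17

24⁻¹ ≡ 23 (mod 29) because 24·23 = 552 = 19·29 + 1.
So x ≡ 23·2 = 46 ≡ 17 (mod 29).
Check: 24·17 = 408 = 14·29 + 2.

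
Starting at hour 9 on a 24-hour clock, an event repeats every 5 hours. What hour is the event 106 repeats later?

11

106·5 = 530.
Dividing 530 by 24 gives quotient 22 and remainder 2.
(9 + 2) mod 24 = 11.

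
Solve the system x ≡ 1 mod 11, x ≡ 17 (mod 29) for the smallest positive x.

x ≡ 1 (mod 11) gives x ∈ {1, 12, 23, 34, 45, 56, 67, 78, …}.
The first of these with x mod 29 = 17 is 133.

133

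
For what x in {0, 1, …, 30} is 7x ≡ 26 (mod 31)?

7⁻¹ ≡ 9 (mod 31) because 7·9 = 63 = 2·31 + 1.
So x ≡ 9·26 = 234 ≡ 17 (mod 31).

17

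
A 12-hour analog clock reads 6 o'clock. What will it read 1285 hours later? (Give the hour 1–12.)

1285 − 107·12 = 1, so 1285 ≡ 1 (mod 12).
6 + 1 → 7 on a 12-hour dial.

7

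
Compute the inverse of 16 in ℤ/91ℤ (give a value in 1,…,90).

74

16·74 = 1184 = 13·91 + 1, so 16⁻¹ ≡ 74 (mod 91).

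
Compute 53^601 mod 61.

53

By repeated squaring mod 61: 53^1≡53, 53^2≡3, 53^4≡9, 53^8≡20, 53^16≡34, 53^32≡58, 53^64≡9, 53^128≡20, 53^256≡34, 53^512≡58.
601 = 1 + 8 + 16 + 64 + 512, so 53^601 ≡ 53·20·34·9·58 ≡ 53 (mod 61).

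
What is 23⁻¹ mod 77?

23·67 = 1541 = 20·77 + 1, so 23⁻¹ ≡ 67 (mod 77).

67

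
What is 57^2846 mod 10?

9

Powers of 7 mod 10 repeat with period 4: 7, 9, 3, 1.
2846 mod 4 = 2, so the last digit matches 7^2 = 9.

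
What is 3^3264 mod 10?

1

Powers of 3 mod 10 repeat with period 4: 3, 9, 7, 1.
3264 leaves remainder 0 on division by 4, so 3^3264 ends in 1.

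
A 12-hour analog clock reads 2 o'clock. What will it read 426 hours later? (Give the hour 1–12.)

Dividing 426 by 12 gives quotient 35 and remainder 6.
2 + 6 → 8 on a 12-hour dial.

8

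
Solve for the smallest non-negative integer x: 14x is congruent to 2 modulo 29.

25

The inverse of 14 mod 29 is 27 (since 14·27 = 378 ≡ 1).
So x ≡ 27·2 = 54 ≡ 25 (mod 29).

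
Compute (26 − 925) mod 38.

925 mod 38 = 13 (since 24·38 = 912).
(26 − 13) mod 38 = 13.

13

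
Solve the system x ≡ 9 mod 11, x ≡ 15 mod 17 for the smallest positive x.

x ≡ 9 (mod 11) gives x ∈ {9, 20, 31, 42, 53, 64, 75, 86, …}.
The first of these with x mod 17 = 15 is 185.

185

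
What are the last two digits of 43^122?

Successive squares of 43 mod 100: 43^1≡43, 43^2≡49, 43^4≡1, 43^8≡1, 43^16≡1, 43^32≡1, 43^64≡1.
122 = 2 + 8 + 16 + 32 + 64, so 43^122 ≡ 49·1·1·1·1 ≡ 49 (mod 100).

49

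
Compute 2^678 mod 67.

By repeated squaring mod 67: 2^1≡2, 2^2≡4, 2^4≡16, 2^8≡55, 2^16≡10, 2^32≡33, 2^64≡17, 2^128≡21, 2^256≡39, 2^512≡47.
678 = 2 + 4 + 32 + 128 + 512, so 2^678 ≡ 4·16·33·21·47 ≡ 40 (mod 67).

40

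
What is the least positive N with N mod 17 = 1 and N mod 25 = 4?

x ≡ 1 (mod 17) gives x ∈ {1, 18, 35, 52, 69, 86, 103, 120, …}.
The first of these with x mod 25 = 4 is 154.

154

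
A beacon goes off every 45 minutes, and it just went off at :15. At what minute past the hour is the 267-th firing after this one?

30

267·45 = 12015.
12015 = 200·60 + 15, so 12015 mod 60 = 15.
(15 + 15) mod 60 = 30.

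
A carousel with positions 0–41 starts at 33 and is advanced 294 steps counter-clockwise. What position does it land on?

33

294 mod 42 = 0 (since 7·42 = 294).
(33 − 0) mod 42 = 33.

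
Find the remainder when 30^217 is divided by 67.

Square-and-reduce mod 67: 30^1≡30, 30^2≡29, 30^4≡37, 30^8≡29, 30^16≡37, 30^32≡29, 30^64≡37, 30^128≡29.
Since 217 = 1 + 8 + 16 + 64 + 128 in binary, 30^217 ≡ 30·29·37·37·29 ≡ 30 (mod 67).

30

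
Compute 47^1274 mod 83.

By repeated squaring mod 83: 47^1≡47, 47^2≡51, 47^4≡28, 47^8≡37, 47^16≡41, 47^32≡21, 47^64≡26, 47^128≡12, 47^256≡61, 47^512≡69, 47^1024≡30.
1274 = 2 + 8 + 16 + 32 + 64 + 128 + 1024, so 47^1274 ≡ 51·37·41·21·26·12·30 ≡ 10 (mod 83).

10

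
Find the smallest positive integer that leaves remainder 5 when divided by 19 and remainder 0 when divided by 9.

81

x ≡ 0 (mod 9) gives x ∈ {0, 9, 18, 27, 36, 45, 54, 63, …}.
The first of these with x mod 19 = 5 is 81.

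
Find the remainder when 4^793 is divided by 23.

4

Square-and-reduce mod 23: 4^1≡4, 4^2≡16, 4^4≡3, 4^8≡9, 4^16≡12, 4^32≡6, 4^64≡13, 4^128≡8, 4^256≡18, 4^512≡2.
793 = 1 + 8 + 16 + 256 + 512, so 4^793 ≡ 4·9·12·18·2 ≡ 4 (mod 23).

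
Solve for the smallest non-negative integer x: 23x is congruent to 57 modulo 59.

23

23⁻¹ ≡ 18 (mod 59) because 23·18 = 414 = 7·59 + 1.
Multiplying both sides by 18: x ≡ 18·57 = 1026 ≡ 23 (mod 59).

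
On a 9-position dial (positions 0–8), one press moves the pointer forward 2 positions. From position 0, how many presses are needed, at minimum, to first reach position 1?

9 = 4·2 + 1
2 = 2·1 + 0
Back-substituting gives 2·5 ≡ 1 (mod 9).

5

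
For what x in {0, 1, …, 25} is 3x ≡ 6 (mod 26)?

2

3⁻¹ ≡ 9 (mod 26) because 3·9 = 27 = 1·26 + 1.
So x ≡ 9·6 = 54 ≡ 2 (mod 26).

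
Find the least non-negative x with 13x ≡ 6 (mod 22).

14

13⁻¹ ≡ 17 (mod 22) because 13·17 = 221 = 10·22 + 1.
Multiplying both sides by 17: x ≡ 17·6 = 102 ≡ 14 (mod 22).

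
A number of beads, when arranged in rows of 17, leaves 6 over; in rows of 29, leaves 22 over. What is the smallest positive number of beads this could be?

312

x ≡ 6 (mod 17) gives x ∈ {6, 23, 40, 57, 74, 91, 108, 125, …}.
The first of these with x mod 29 = 22 is 312.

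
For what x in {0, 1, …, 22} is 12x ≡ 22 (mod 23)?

21

12⁻¹ ≡ 2 (mod 23) because 12·2 = 24 = 1·23 + 1.
Multiplying both sides by 2: x ≡ 2·22 = 44 ≡ 21 (mod 23).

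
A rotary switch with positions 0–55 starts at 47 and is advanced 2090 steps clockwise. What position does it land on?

2090 − 37·56 = 18, so 2090 ≡ 18 (mod 56).
(47 + 18) mod 56 = 9.

9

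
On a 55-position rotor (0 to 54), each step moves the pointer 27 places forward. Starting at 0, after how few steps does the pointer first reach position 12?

27⁻¹ ≡ 53 (mod 55) because 27·53 = 1431 = 26·55 + 1.
Multiplying both sides by 53: x ≡ 53·12 = 636 ≡ 31 (mod 55).

31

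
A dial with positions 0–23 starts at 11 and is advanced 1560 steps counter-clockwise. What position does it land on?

1560 = 65·24 + 0, so 1560 mod 24 = 0.
(11 − 0) mod 24 = 11.

11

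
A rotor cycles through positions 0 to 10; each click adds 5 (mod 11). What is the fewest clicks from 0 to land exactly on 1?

9

11 = 2·5 + 1
5 = 5·1 + 0
Back-substituting gives 5·9 ≡ 1 (mod 11).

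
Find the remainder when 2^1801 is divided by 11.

2

Square-and-reduce mod 11: 2^1≡2, 2^2≡4, 2^4≡5, 2^8≡3, 2^16≡9, 2^32≡4, 2^64≡5, 2^128≡3, 2^256≡9, 2^512≡4, 2^1024≡5.
1801 = 1 + 8 + 256 + 512 + 1024, so 2^1801 ≡ 2·3·9·4·5 ≡ 2 (mod 11).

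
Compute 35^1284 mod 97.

Square-and-reduce mod 97: 35^1≡35, 35^2≡61, 35^4≡35, 35^8≡61, 35^16≡35, 35^32≡61, 35^64≡35, 35^128≡61, 35^256≡35, 35^512≡61, 35^1024≡35.
1284 = 4 + 256 + 1024, so 35^1284 ≡ 35·35·35 ≡ 1 (mod 97).

1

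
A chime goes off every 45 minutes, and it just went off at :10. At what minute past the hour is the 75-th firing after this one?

25

75·45 = 3375.
Dividing 3375 by 60 gives quotient 56 and remainder 15.
(10 + 15) mod 60 = 25.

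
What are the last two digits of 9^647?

Successive squares of 9 mod 100: 9^1≡9, 9^2≡81, 9^4≡61, 9^8≡21, 9^16≡41, 9^32≡81, 9^64≡61, 9^128≡21, 9^256≡41, 9^512≡81.
Since 647 = 1 + 2 + 4 + 128 + 512 in binary, 9^647 ≡ 9·81·61·21·81 ≡ 69 (mod 100).

69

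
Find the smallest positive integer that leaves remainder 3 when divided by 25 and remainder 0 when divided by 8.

Since 8·22 ≡ 1 (mod 25), take x = 0 + 8·((3−0)·22 mod 25) = 0 + 8·16 = 128.
Check: 128 mod 25 = 3, 128 mod 8 = 0.

128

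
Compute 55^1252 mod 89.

1

Square-and-reduce mod 89: 55^1≡55, 55^2≡88, 55^4≡1, 55^8≡1, 55^16≡1, 55^32≡1, 55^64≡1, 55^128≡1, 55^256≡1, 55^512≡1, 55^1024≡1.
1252 = 4 + 32 + 64 + 128 + 1024, so 55^1252 ≡ 1·1·1·1·1 ≡ 1 (mod 89).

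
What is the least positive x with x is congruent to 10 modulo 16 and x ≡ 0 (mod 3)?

x ≡ 0 (mod 3) gives x ∈ {0, 3, 6, 9, 12, 15, 18, 21, …}.
The first of these with x mod 16 = 10 is 42.

42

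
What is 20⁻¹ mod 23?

20·15 = 300 = 13·23 + 1, so 20⁻¹ ≡ 15 (mod 23).

15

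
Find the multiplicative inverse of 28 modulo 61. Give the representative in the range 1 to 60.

61 = 2·28 + 5
28 = 5·5 + 3
5 = 1·3 + 2
3 = 1·2 + 1
2 = 2·1 + 0
Back-substituting gives 28·24 ≡ 1 (mod 61).

24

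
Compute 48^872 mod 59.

Square-and-reduce mod 59: 48^1≡48, 48^2≡3, 48^4≡9, 48^8≡22, 48^16≡12, 48^32≡26, 48^64≡27, 48^128≡21, 48^256≡28, 48^512≡17.
Since 872 = 8 + 32 + 64 + 256 + 512 in binary, 48^872 ≡ 22·26·27·28·17 ≡ 3 (mod 59).

3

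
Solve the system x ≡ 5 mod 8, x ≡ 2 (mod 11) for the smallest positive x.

Since 11·3 ≡ 1 (mod 8), take x = 2 + 11·((5−2)·3 mod 8) = 2 + 11·1 = 13.
Check: 13 mod 8 = 5, 13 mod 11 = 2.

13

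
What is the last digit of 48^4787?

Last digits of 8^n: 8, 4, 2, 6 (period 4).
4787 mod 4 = 3, so the last digit matches 8^3 = 2.

2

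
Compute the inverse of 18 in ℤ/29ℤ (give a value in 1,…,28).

21

29 = 1·18 + 11
18 = 1·11 + 7
11 = 1·7 + 4
7 = 1·4 + 3
4 = 1·3 + 1
3 = 3·1 + 0
Back-substituting gives 18·21 ≡ 1 (mod 29).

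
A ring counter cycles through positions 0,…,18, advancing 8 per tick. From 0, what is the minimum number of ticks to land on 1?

8⁻¹ ≡ 12 (mod 19) because 8·12 = 96 = 5·19 + 1.
Multiplying both sides by 12: x ≡ 12·1 = 12 ≡ 12 (mod 19).
Check: 8·12 = 96 = 5·19 + 1.

12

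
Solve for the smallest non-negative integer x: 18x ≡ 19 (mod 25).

18⁻¹ ≡ 7 (mod 25) because 18·7 = 126 = 5·25 + 1.
Multiplying both sides by 7: x ≡ 7·19 = 133 ≡ 8 (mod 25).

8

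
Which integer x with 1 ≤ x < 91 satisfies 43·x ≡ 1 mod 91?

36

91 = 2·43 + 5
43 = 8·5 + 3
5 = 1·3 + 2
3 = 1·2 + 1
2 = 2·1 + 0
Back-substituting gives 43·36 ≡ 1 (mod 91).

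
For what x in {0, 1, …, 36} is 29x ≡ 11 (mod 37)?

31

29⁻¹ ≡ 23 (mod 37) because 29·23 = 667 = 18·37 + 1.
Multiplying both sides by 23: x ≡ 23·11 = 253 ≡ 31 (mod 37).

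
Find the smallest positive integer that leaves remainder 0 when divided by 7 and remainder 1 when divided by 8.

x ≡ 0 (mod 7) gives x ∈ {0, 7, 14, 21, 28, 35, 42, 49}.
The first of these with x mod 8 = 1 is 49.

49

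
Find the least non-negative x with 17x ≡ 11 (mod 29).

16

The inverse of 17 mod 29 is 12 (since 17·12 = 204 ≡ 1).
So x ≡ 12·11 = 132 ≡ 16 (mod 29).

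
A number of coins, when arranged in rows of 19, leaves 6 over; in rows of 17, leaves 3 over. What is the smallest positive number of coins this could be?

139

x ≡ 3 (mod 17) gives x ∈ {3, 20, 37, 54, 71, 88, 105, 122, …}.
The first of these with x mod 19 = 6 is 139.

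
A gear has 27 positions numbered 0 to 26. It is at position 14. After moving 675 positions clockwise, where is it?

Dividing 675 by 27 gives quotient 25 and remainder 0.
(14 + 0) mod 27 = 14.

14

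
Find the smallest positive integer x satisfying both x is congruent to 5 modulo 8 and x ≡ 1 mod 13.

x ≡ 5 (mod 8) gives x ∈ {5, 13, 21, 29, 37, 45, 53}.
The first of these with x mod 13 = 1 is 53.

53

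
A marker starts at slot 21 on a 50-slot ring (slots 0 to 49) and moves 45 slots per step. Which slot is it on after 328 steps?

328·45 = 14760.
14760 − 295·50 = 10, so 14760 ≡ 10 (mod 50).
(21 + 10) mod 50 = 31.

31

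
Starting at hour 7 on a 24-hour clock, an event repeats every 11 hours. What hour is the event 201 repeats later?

201·11 = 2211.
2211 − 92·24 = 3, so 2211 ≡ 3 (mod 24).
(7 + 3) mod 24 = 10.

10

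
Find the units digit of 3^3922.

9

The units digit of 3^n cycles with period 4: 3, 9, 7, 1, …
3922 leaves remainder 2 on division by 4, so 3^3922 ends in 9.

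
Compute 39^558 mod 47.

Square-and-reduce mod 47: 39^1≡39, 39^2≡17, 39^4≡7, 39^8≡2, 39^16≡4, 39^32≡16, 39^64≡21, 39^128≡18, 39^256≡42, 39^512≡25.
558 = 2 + 4 + 8 + 32 + 512, so 39^558 ≡ 17·7·2·16·25 ≡ 25 (mod 47).

25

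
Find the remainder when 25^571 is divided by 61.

Square-and-reduce mod 61: 25^1≡25, 25^2≡15, 25^4≡42, 25^8≡56, 25^16≡25, 25^32≡15, 25^64≡42, 25^128≡56, 25^256≡25, 25^512≡15.
Since 571 = 1 + 2 + 8 + 16 + 32 + 512 in binary, 25^571 ≡ 25·15·56·25·15·15 ≡ 25 (mod 61).

25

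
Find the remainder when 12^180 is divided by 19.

Square-and-reduce mod 19: 12^1≡12, 12^2≡11, 12^4≡7, 12^8≡11, 12^16≡7, 12^32≡11, 12^64≡7, 12^128≡11.
180 = 4 + 16 + 32 + 128, so 12^180 ≡ 7·7·11·11 ≡ 1 (mod 19).

1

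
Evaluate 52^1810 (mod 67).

22

By repeated squaring mod 67: 52^1≡52, 52^2≡24, 52^4≡40, 52^8≡59, 52^16≡64, 52^32≡9, 52^64≡14, 52^128≡62, 52^256≡25, 52^512≡22, 52^1024≡15.
1810 = 2 + 16 + 256 + 512 + 1024, so 52^1810 ≡ 24·64·25·22·15 ≡ 22 (mod 67).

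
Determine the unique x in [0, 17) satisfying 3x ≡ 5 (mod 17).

3⁻¹ ≡ 6 (mod 17) because 3·6 = 18 = 1·17 + 1.
So x ≡ 6·5 = 30 ≡ 13 (mod 17).

13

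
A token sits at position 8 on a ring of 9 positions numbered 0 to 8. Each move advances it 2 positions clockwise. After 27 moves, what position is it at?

8

27·2 = 54.
54 = 6·9 + 0, so 54 mod 9 = 0.
(8 + 0) mod 9 = 8.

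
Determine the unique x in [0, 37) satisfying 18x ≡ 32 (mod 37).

10

The inverse of 18 mod 37 is 35 (since 18·35 = 630 ≡ 1).
Multiplying both sides by 35: x ≡ 35·32 = 1120 ≡ 10 (mod 37).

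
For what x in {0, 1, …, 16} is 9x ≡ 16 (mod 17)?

The inverse of 9 mod 17 is 2 (since 9·2 = 18 ≡ 1).
Multiplying both sides by 2: x ≡ 2·16 = 32 ≡ 15 (mod 17).
Check: 9·15 = 135 = 7·17 + 16.

15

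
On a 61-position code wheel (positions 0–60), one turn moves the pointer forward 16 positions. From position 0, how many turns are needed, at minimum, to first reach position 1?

42

16·42 = 672 = 11·61 + 1, so 16⁻¹ ≡ 42 (mod 61).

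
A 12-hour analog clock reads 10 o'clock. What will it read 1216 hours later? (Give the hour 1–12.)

1216 mod 12 = 4 (since 101·12 = 1212).
10 + 4 → 2 on a 12-hour dial.

2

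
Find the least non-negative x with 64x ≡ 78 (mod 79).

58

The inverse of 64 mod 79 is 21 (since 64·21 = 1344 ≡ 1).
Multiplying both sides by 21: x ≡ 21·78 = 1638 ≡ 58 (mod 79).
Check: 64·58 = 3712 = 46·79 + 78.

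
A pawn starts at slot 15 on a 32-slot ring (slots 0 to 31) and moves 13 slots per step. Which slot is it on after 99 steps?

99·13 = 1287.
1287 mod 32 = 7 (since 40·32 = 1280).
(15 + 7) mod 32 = 22.

22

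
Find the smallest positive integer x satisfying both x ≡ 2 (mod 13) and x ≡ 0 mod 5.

x ≡ 0 (mod 5) gives x ∈ {0, 5, 10, 15}.
The first of these with x mod 13 = 2 is 15.

15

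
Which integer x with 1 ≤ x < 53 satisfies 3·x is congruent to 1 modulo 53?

3·18 = 54 = 1·53 + 1, so 3⁻¹ ≡ 18 (mod 53).

18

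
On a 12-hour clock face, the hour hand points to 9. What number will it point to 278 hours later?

278 mod 12 = 2 (since 23·12 = 276).
9 + 2 → 11 on a 12-hour dial.

11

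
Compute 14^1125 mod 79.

Square-and-reduce mod 79: 14^1≡14, 14^2≡38, 14^4≡22, 14^8≡10, 14^16≡21, 14^32≡46, 14^64≡62, 14^128≡52, 14^256≡18, 14^512≡8, 14^1024≡64.
Since 1125 = 1 + 4 + 32 + 64 + 1024 in binary, 14^1125 ≡ 14·22·46·62·64 ≡ 12 (mod 79).

12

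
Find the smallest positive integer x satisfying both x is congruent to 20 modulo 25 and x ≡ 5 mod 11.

Since 11·16 ≡ 1 (mod 25), take x = 5 + 11·((20−5)·16 mod 25) = 5 + 11·15 = 170.
Check: 170 mod 25 = 20, 170 mod 11 = 5.

170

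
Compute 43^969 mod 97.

50

Successive squares of 43 mod 97: 43^1≡43, 43^2≡6, 43^4≡36, 43^8≡35, 43^16≡61, 43^32≡35, 43^64≡61, 43^128≡35, 43^256≡61, 43^512≡35.
969 = 1 + 8 + 64 + 128 + 256 + 512, so 43^969 ≡ 43·35·61·35·61·35 ≡ 50 (mod 97).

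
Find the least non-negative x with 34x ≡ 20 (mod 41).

The inverse of 34 mod 41 is 35 (since 34·35 = 1190 ≡ 1).
Multiplying both sides by 35: x ≡ 35·20 = 700 ≡ 3 (mod 41).
Check: 34·3 = 102 = 2·41 + 20.

3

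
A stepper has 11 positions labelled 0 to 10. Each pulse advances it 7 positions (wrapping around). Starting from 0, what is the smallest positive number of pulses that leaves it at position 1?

8

7·8 = 56 = 5·11 + 1, so 7⁻¹ ≡ 8 (mod 11).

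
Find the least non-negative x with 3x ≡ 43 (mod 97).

3⁻¹ ≡ 65 (mod 97) because 3·65 = 195 = 2·97 + 1.
So x ≡ 65·43 = 2795 ≡ 79 (mod 97).

79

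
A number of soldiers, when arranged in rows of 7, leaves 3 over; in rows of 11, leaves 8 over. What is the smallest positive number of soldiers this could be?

52

x ≡ 3 (mod 7) gives x ∈ {3, 10, 17, 24, 31, 38, 45, 52}.
The first of these with x mod 11 = 8 is 52.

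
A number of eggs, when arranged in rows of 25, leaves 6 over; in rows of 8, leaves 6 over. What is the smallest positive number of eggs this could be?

x ≡ 6 (mod 8) gives x ∈ {6}.
The first of these with x mod 25 = 6 is 6.

6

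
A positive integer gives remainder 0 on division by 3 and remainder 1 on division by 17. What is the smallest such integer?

18

x ≡ 0 (mod 3) gives x ∈ {0, 3, 6, 9, 12, 15, 18}.
The first of these with x mod 17 = 1 is 18.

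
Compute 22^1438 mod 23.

Square-and-reduce mod 23: 22^1≡22, 22^2≡1, 22^4≡1, 22^8≡1, 22^16≡1, 22^32≡1, 22^64≡1, 22^128≡1, 22^256≡1, 22^512≡1, 22^1024≡1.
1438 = 2 + 4 + 8 + 16 + 128 + 256 + 1024, so 22^1438 ≡ 1·1·1·1·1·1·1 ≡ 1 (mod 23).

1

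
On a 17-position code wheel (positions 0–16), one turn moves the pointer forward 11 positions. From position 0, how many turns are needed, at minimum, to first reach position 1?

14

17 = 1·11 + 6
11 = 1·6 + 5
6 = 1·5 + 1
5 = 5·1 + 0
Back-substituting gives 11·14 ≡ 1 (mod 17).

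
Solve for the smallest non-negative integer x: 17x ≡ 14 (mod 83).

35

The inverse of 17 mod 83 is 44 (since 17·44 = 748 ≡ 1).
So x ≡ 44·14 = 616 ≡ 35 (mod 83).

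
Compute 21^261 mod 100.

By repeated squaring mod 100: 21^1≡21, 21^2≡41, 21^4≡81, 21^8≡61, 21^16≡21, 21^32≡41, 21^64≡81, 21^128≡61, 21^256≡21.
Since 261 = 1 + 4 + 256 in binary, 21^261 ≡ 21·81·21 ≡ 21 (mod 100).

21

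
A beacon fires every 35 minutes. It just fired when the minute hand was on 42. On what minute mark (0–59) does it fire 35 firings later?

35·35 = 1225.
1225 = 20·60 + 25, so 1225 mod 60 = 25.
(42 + 25) mod 60 = 7.

7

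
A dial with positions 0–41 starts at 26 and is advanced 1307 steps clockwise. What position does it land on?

31

1307 = 31·42 + 5, so 1307 mod 42 = 5.
(26 + 5) mod 42 = 31.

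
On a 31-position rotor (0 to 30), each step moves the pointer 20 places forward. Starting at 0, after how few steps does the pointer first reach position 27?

6

20⁻¹ ≡ 14 (mod 31) because 20·14 = 280 = 9·31 + 1.
So x ≡ 14·27 = 378 ≡ 6 (mod 31).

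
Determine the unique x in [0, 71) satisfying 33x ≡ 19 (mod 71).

33⁻¹ ≡ 28 (mod 71) because 33·28 = 924 = 13·71 + 1.
So x ≡ 28·19 = 532 ≡ 35 (mod 71).
Check: 33·35 = 1155 = 16·71 + 19.

35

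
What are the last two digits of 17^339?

Square-and-reduce mod 100: 17^1≡17, 17^2≡89, 17^4≡21, 17^8≡41, 17^16≡81, 17^32≡61, 17^64≡21, 17^128≡41, 17^256≡81.
Since 339 = 1 + 2 + 16 + 64 + 256 in binary, 17^339 ≡ 17·89·81·21·81 ≡ 53 (mod 100).

53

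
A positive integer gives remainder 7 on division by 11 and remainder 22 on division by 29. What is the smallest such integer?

51

x ≡ 7 (mod 11) gives x ∈ {7, 18, 29, 40, 51}.
The first of these with x mod 29 = 22 is 51.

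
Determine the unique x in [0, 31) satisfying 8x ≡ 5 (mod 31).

20

The inverse of 8 mod 31 is 4 (since 8·4 = 32 ≡ 1).
Multiplying both sides by 4: x ≡ 4·5 = 20 ≡ 20 (mod 31).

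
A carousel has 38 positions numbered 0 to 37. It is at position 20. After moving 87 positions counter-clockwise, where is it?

9

Dividing 87 by 38 gives quotient 2 and remainder 11.
(20 − 11) mod 38 = 9.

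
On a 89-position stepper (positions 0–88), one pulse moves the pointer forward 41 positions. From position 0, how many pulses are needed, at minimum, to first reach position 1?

76

41·76 = 3116 = 35·89 + 1, so 41⁻¹ ≡ 76 (mod 89).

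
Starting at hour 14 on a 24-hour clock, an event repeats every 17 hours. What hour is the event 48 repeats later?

14

48·17 = 816.
816 mod 24 = 0 (since 34·24 = 816).
(14 + 0) mod 24 = 14.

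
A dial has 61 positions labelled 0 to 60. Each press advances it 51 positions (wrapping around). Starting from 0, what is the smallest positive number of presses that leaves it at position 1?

51·6 = 306 = 5·61 + 1, so 51⁻¹ ≡ 6 (mod 61).

6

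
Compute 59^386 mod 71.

By repeated squaring mod 71: 59^1≡59, 59^2≡2, 59^4≡4, 59^8≡16, 59^16≡43, 59^32≡3, 59^64≡9, 59^128≡10, 59^256≡29.
Since 386 = 2 + 128 + 256 in binary, 59^386 ≡ 2·10·29 ≡ 12 (mod 71).

12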